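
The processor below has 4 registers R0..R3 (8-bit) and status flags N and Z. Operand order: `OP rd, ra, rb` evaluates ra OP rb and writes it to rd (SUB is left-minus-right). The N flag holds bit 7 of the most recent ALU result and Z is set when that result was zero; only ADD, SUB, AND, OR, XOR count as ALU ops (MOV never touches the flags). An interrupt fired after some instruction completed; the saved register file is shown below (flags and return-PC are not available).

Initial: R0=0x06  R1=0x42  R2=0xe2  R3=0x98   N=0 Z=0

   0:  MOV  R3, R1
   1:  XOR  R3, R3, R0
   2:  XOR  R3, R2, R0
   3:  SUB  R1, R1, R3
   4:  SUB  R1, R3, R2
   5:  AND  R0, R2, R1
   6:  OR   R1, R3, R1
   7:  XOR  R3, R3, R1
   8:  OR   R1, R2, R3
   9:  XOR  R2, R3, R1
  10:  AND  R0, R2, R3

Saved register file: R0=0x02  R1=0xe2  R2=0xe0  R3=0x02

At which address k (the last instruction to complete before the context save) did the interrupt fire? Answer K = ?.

after  0: R0=0x06 R1=0x42 R2=0xe2 R3=0x42  N=0 Z=0
after  1: R0=0x06 R1=0x42 R2=0xe2 R3=0x44  N=0 Z=0
after  2: R0=0x06 R1=0x42 R2=0xe2 R3=0xe4  N=1 Z=0
after  3: R0=0x06 R1=0x5e R2=0xe2 R3=0xe4  N=0 Z=0
after  4: R0=0x06 R1=0x02 R2=0xe2 R3=0xe4  N=0 Z=0
after  5: R0=0x02 R1=0x02 R2=0xe2 R3=0xe4  N=0 Z=0
after  6: R0=0x02 R1=0xe6 R2=0xe2 R3=0xe4  N=1 Z=0
after  7: R0=0x02 R1=0xe6 R2=0xe2 R3=0x02  N=0 Z=0
after  8: R0=0x02 R1=0xe2 R2=0xe2 R3=0x02  N=1 Z=0
after  9: R0=0x02 R1=0xe2 R2=0xe0 R3=0x02  N=1 Z=0
-- IRQ taken; context saved, return-PC = 10 --

K = 9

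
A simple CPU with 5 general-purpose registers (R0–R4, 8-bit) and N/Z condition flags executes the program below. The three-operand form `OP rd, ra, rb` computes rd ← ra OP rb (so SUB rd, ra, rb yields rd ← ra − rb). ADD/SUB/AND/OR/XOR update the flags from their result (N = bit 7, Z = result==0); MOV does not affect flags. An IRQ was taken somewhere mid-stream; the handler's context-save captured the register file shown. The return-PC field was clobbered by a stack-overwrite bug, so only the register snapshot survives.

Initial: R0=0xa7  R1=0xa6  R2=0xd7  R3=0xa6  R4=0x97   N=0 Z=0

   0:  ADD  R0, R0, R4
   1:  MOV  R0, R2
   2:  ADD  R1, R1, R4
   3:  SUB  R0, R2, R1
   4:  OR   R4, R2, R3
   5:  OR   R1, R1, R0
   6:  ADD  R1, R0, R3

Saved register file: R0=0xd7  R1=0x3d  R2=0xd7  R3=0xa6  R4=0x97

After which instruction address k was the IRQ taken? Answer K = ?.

K = 2

after  0: R0=0x3e R1=0xa6 R2=0xd7 R3=0xa6 R4=0x97  N=0 Z=0
after  1: R0=0xd7 R1=0xa6 R2=0xd7 R3=0xa6 R4=0x97  N=0 Z=0
after  2: R0=0xd7 R1=0x3d R2=0xd7 R3=0xa6 R4=0x97  N=0 Z=0
-- IRQ taken; context saved, return-PC = 3 --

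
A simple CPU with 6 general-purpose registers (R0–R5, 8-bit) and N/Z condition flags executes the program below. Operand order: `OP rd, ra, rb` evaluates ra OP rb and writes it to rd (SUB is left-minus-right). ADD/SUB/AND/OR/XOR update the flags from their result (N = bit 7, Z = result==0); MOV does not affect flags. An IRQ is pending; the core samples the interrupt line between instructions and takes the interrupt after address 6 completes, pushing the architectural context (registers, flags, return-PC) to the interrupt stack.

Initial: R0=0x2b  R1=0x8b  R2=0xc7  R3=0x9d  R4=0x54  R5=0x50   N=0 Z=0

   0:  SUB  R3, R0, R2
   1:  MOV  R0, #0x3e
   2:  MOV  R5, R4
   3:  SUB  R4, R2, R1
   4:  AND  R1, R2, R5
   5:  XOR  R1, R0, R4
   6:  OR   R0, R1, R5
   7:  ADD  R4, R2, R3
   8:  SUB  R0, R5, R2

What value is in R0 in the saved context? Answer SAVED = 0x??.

SAVED = 0x56

after  0: R0=0x2b R1=0x8b R2=0xc7 R3=0x64 R4=0x54 R5=0x50  N=0 Z=0
after  1: R0=0x3e R1=0x8b R2=0xc7 R3=0x64 R4=0x54 R5=0x50  N=0 Z=0
after  2: R0=0x3e R1=0x8b R2=0xc7 R3=0x64 R4=0x54 R5=0x54  N=0 Z=0
after  3: R0=0x3e R1=0x8b R2=0xc7 R3=0x64 R4=0x3c R5=0x54  N=0 Z=0
after  4: R0=0x3e R1=0x44 R2=0xc7 R3=0x64 R4=0x3c R5=0x54  N=0 Z=0
after  5: R0=0x3e R1=0x02 R2=0xc7 R3=0x64 R4=0x3c R5=0x54  N=0 Z=0
after  6: R0=0x56 R1=0x02 R2=0xc7 R3=0x64 R4=0x3c R5=0x54  N=0 Z=0
-- IRQ taken; context saved, return-PC = 7 --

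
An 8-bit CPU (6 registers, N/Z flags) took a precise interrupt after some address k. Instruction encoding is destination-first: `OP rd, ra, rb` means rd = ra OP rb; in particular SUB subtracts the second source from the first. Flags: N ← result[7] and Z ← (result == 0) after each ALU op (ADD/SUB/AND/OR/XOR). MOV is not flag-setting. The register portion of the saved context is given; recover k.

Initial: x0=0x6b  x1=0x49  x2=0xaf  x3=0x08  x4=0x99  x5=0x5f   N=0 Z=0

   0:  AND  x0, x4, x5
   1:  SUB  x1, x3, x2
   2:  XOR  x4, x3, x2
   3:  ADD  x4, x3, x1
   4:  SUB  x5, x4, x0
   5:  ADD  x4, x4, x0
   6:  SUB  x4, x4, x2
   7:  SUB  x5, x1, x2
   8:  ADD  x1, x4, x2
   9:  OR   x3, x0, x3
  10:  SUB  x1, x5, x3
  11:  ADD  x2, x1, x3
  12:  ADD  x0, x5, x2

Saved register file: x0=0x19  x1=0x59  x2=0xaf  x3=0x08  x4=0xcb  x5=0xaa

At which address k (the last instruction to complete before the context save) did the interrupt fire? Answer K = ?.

after  0: x0=0x19 x1=0x49 x2=0xaf x3=0x08 x4=0x99 x5=0x5f  N=0 Z=0
after  1: x0=0x19 x1=0x59 x2=0xaf x3=0x08 x4=0x99 x5=0x5f  N=0 Z=0
after  2: x0=0x19 x1=0x59 x2=0xaf x3=0x08 x4=0xa7 x5=0x5f  N=1 Z=0
after  3: x0=0x19 x1=0x59 x2=0xaf x3=0x08 x4=0x61 x5=0x5f  N=0 Z=0
after  4: x0=0x19 x1=0x59 x2=0xaf x3=0x08 x4=0x61 x5=0x48  N=0 Z=0
after  5: x0=0x19 x1=0x59 x2=0xaf x3=0x08 x4=0x7a x5=0x48  N=0 Z=0
after  6: x0=0x19 x1=0x59 x2=0xaf x3=0x08 x4=0xcb x5=0x48  N=1 Z=0
after  7: x0=0x19 x1=0x59 x2=0xaf x3=0x08 x4=0xcb x5=0xaa  N=1 Z=0
-- IRQ taken; context saved, return-PC = 8 --

K = 7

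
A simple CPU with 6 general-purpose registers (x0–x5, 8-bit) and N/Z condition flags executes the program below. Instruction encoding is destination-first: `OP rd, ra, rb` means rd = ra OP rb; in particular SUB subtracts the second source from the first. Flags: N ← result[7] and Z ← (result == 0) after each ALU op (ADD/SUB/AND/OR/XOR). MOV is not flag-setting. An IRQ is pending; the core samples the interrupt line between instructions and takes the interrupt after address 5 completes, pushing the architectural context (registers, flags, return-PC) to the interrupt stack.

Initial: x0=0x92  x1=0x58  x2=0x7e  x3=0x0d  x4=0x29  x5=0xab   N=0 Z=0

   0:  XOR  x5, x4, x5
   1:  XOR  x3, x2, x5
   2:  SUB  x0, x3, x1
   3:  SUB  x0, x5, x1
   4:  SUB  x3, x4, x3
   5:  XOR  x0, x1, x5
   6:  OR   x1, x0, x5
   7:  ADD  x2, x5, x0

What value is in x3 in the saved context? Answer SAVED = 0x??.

SAVED = 0x2d

after  0: x0=0x92 x1=0x58 x2=0x7e x3=0x0d x4=0x29 x5=0x82  N=1 Z=0
after  1: x0=0x92 x1=0x58 x2=0x7e x3=0xfc x4=0x29 x5=0x82  N=1 Z=0
after  2: x0=0xa4 x1=0x58 x2=0x7e x3=0xfc x4=0x29 x5=0x82  N=1 Z=0
after  3: x0=0x2a x1=0x58 x2=0x7e x3=0xfc x4=0x29 x5=0x82  N=0 Z=0
after  4: x0=0x2a x1=0x58 x2=0x7e x3=0x2d x4=0x29 x5=0x82  N=0 Z=0
after  5: x0=0xda x1=0x58 x2=0x7e x3=0x2d x4=0x29 x5=0x82  N=1 Z=0
-- IRQ taken; context saved, return-PC = 6 --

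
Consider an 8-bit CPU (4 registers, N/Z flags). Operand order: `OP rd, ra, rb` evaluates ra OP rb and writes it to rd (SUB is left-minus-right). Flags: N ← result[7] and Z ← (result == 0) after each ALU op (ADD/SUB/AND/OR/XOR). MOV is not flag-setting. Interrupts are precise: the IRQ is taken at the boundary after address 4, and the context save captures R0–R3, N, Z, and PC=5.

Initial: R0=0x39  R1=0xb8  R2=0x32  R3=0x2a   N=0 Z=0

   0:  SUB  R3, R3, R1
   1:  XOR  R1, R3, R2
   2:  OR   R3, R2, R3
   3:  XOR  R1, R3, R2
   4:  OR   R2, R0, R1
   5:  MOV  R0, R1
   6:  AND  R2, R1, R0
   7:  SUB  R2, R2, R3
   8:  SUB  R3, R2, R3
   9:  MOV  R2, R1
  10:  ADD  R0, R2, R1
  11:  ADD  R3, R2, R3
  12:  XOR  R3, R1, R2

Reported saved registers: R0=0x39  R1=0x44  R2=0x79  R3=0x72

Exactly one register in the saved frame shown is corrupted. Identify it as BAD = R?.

after  0: R0=0x39 R1=0xb8 R2=0x32 R3=0x72  N=0 Z=0
after  1: R0=0x39 R1=0x40 R2=0x32 R3=0x72  N=0 Z=0
after  2: R0=0x39 R1=0x40 R2=0x32 R3=0x72  N=0 Z=0
after  3: R0=0x39 R1=0x40 R2=0x32 R3=0x72  N=0 Z=0
after  4: R0=0x39 R1=0x40 R2=0x79 R3=0x72  N=0 Z=0
-- IRQ taken; context saved, return-PC = 5 --
mismatch: R1: reported 0x44 vs actual 0x40

BAD = R1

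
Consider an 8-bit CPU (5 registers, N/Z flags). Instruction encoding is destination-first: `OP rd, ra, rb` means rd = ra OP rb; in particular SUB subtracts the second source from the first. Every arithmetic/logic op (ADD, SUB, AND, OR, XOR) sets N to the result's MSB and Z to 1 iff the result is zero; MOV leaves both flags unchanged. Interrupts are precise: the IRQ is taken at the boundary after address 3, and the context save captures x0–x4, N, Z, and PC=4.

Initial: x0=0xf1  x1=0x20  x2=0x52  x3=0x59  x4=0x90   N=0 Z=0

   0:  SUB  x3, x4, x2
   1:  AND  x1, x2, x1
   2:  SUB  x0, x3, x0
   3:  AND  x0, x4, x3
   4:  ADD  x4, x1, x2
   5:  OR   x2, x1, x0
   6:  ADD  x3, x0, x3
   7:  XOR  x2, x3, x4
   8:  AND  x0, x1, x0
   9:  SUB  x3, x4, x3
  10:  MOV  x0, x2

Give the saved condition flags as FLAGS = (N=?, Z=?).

after  0: x0=0xf1 x1=0x20 x2=0x52 x3=0x3e x4=0x90  N=0 Z=0
after  1: x0=0xf1 x1=0x00 x2=0x52 x3=0x3e x4=0x90  N=0 Z=1
after  2: x0=0x4d x1=0x00 x2=0x52 x3=0x3e x4=0x90  N=0 Z=0
after  3: x0=0x10 x1=0x00 x2=0x52 x3=0x3e x4=0x90  N=0 Z=0
-- IRQ taken; context saved, return-PC = 4 --

FLAGS = (N=0, Z=0)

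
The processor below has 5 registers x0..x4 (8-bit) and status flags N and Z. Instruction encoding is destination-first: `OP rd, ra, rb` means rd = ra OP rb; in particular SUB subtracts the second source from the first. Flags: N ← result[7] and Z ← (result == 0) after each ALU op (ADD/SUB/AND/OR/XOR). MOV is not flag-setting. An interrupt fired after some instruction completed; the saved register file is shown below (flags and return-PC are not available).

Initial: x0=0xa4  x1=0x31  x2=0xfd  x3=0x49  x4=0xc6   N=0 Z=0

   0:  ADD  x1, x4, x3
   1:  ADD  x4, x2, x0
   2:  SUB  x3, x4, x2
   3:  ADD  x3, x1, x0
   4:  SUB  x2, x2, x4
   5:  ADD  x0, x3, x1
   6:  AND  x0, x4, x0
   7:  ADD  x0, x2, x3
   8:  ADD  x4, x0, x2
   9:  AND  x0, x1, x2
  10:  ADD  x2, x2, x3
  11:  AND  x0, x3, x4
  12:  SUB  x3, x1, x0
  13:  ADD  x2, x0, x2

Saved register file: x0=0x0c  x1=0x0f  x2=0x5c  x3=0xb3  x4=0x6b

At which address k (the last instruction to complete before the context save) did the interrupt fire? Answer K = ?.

K = 9

after  0: x0=0xa4 x1=0x0f x2=0xfd x3=0x49 x4=0xc6  N=0 Z=0
after  1: x0=0xa4 x1=0x0f x2=0xfd x3=0x49 x4=0xa1  N=1 Z=0
after  2: x0=0xa4 x1=0x0f x2=0xfd x3=0xa4 x4=0xa1  N=1 Z=0
after  3: x0=0xa4 x1=0x0f x2=0xfd x3=0xb3 x4=0xa1  N=1 Z=0
after  4: x0=0xa4 x1=0x0f x2=0x5c x3=0xb3 x4=0xa1  N=0 Z=0
after  5: x0=0xc2 x1=0x0f x2=0x5c x3=0xb3 x4=0xa1  N=1 Z=0
after  6: x0=0x80 x1=0x0f x2=0x5c x3=0xb3 x4=0xa1  N=1 Z=0
after  7: x0=0x0f x1=0x0f x2=0x5c x3=0xb3 x4=0xa1  N=0 Z=0
after  8: x0=0x0f x1=0x0f x2=0x5c x3=0xb3 x4=0x6b  N=0 Z=0
after  9: x0=0x0c x1=0x0f x2=0x5c x3=0xb3 x4=0x6b  N=0 Z=0
-- IRQ taken; context saved, return-PC = 10 --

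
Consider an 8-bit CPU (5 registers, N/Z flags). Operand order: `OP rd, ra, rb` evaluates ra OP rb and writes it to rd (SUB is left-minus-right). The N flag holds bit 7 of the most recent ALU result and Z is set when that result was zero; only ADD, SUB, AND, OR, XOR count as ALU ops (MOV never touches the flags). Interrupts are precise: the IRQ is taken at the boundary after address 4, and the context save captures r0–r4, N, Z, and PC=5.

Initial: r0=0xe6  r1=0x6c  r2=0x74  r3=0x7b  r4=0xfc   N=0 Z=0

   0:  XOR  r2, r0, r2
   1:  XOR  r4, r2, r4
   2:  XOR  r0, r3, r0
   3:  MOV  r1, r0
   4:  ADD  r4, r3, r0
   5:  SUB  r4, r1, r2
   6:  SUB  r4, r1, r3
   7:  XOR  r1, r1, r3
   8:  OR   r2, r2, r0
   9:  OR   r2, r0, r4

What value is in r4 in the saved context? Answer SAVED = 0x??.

after  0: r0=0xe6 r1=0x6c r2=0x92 r3=0x7b r4=0xfc  N=1 Z=0
after  1: r0=0xe6 r1=0x6c r2=0x92 r3=0x7b r4=0x6e  N=0 Z=0
after  2: r0=0x9d r1=0x6c r2=0x92 r3=0x7b r4=0x6e  N=1 Z=0
after  3: r0=0x9d r1=0x9d r2=0x92 r3=0x7b r4=0x6e  N=1 Z=0
after  4: r0=0x9d r1=0x9d r2=0x92 r3=0x7b r4=0x18  N=0 Z=0
-- IRQ taken; context saved, return-PC = 5 --

SAVED = 0x18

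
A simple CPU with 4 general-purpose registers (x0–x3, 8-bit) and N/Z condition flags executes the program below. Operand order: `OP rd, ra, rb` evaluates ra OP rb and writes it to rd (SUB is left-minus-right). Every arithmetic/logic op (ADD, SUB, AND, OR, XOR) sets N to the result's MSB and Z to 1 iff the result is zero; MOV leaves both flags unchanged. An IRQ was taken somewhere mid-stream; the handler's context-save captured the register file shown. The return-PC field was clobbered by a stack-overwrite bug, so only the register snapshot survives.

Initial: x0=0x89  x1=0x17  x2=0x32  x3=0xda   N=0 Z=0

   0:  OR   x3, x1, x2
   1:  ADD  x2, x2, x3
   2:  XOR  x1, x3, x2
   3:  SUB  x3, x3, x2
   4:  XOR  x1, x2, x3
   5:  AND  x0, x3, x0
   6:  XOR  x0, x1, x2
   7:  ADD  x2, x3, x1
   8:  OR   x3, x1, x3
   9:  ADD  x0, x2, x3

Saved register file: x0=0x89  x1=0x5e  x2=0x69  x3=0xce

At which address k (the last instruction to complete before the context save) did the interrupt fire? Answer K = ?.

after  0: x0=0x89 x1=0x17 x2=0x32 x3=0x37  N=0 Z=0
after  1: x0=0x89 x1=0x17 x2=0x69 x3=0x37  N=0 Z=0
after  2: x0=0x89 x1=0x5e x2=0x69 x3=0x37  N=0 Z=0
after  3: x0=0x89 x1=0x5e x2=0x69 x3=0xce  N=1 Z=0
-- IRQ taken; context saved, return-PC = 4 --

K = 3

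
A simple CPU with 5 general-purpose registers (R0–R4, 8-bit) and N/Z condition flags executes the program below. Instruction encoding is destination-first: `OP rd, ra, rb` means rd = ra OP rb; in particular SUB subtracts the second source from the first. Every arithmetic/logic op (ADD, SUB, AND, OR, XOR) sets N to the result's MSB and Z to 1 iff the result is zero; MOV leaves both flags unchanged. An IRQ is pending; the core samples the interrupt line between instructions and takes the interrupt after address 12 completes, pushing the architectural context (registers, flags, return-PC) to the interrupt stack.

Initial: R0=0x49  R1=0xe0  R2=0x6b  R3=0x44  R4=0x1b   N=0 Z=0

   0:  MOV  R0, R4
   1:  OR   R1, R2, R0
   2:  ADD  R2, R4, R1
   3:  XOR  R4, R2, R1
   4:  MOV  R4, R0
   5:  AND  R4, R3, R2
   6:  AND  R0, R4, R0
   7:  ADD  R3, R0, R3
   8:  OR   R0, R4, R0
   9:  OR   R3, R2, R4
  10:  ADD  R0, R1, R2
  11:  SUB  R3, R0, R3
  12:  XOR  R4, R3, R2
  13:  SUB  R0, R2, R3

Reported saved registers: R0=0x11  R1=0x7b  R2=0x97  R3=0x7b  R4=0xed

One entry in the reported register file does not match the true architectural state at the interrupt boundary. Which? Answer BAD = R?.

BAD = R2

after  0: R0=0x1b R1=0xe0 R2=0x6b R3=0x44 R4=0x1b  N=0 Z=0
after  1: R0=0x1b R1=0x7b R2=0x6b R3=0x44 R4=0x1b  N=0 Z=0
after  2: R0=0x1b R1=0x7b R2=0x96 R3=0x44 R4=0x1b  N=1 Z=0
after  3: R0=0x1b R1=0x7b R2=0x96 R3=0x44 R4=0xed  N=1 Z=0
after  4: R0=0x1b R1=0x7b R2=0x96 R3=0x44 R4=0x1b  N=1 Z=0
after  5: R0=0x1b R1=0x7b R2=0x96 R3=0x44 R4=0x04  N=0 Z=0
after  6: R0=0x00 R1=0x7b R2=0x96 R3=0x44 R4=0x04  N=0 Z=1
after  7: R0=0x00 R1=0x7b R2=0x96 R3=0x44 R4=0x04  N=0 Z=0
after  8: R0=0x04 R1=0x7b R2=0x96 R3=0x44 R4=0x04  N=0 Z=0
after  9: R0=0x04 R1=0x7b R2=0x96 R3=0x96 R4=0x04  N=1 Z=0
after 10: R0=0x11 R1=0x7b R2=0x96 R3=0x96 R4=0x04  N=0 Z=0
after 11: R0=0x11 R1=0x7b R2=0x96 R3=0x7b R4=0x04  N=0 Z=0
after 12: R0=0x11 R1=0x7b R2=0x96 R3=0x7b R4=0xed  N=1 Z=0
-- IRQ taken; context saved, return-PC = 13 --
mismatch: R2: reported 0x97 vs actual 0x96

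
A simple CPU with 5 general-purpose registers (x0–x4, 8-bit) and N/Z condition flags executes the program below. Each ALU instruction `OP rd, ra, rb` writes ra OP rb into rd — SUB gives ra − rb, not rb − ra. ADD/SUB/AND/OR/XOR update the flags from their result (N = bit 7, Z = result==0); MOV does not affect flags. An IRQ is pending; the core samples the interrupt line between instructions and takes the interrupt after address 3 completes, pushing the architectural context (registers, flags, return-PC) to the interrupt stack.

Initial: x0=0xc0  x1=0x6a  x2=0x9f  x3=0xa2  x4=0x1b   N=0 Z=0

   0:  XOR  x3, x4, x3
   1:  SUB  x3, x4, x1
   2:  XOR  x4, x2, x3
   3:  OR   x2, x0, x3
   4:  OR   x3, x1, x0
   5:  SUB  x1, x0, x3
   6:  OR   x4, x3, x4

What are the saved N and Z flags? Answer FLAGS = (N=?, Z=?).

after  0: x0=0xc0 x1=0x6a x2=0x9f x3=0xb9 x4=0x1b  N=1 Z=0
after  1: x0=0xc0 x1=0x6a x2=0x9f x3=0xb1 x4=0x1b  N=1 Z=0
after  2: x0=0xc0 x1=0x6a x2=0x9f x3=0xb1 x4=0x2e  N=0 Z=0
after  3: x0=0xc0 x1=0x6a x2=0xf1 x3=0xb1 x4=0x2e  N=1 Z=0
-- IRQ taken; context saved, return-PC = 4 --

FLAGS = (N=1, Z=0)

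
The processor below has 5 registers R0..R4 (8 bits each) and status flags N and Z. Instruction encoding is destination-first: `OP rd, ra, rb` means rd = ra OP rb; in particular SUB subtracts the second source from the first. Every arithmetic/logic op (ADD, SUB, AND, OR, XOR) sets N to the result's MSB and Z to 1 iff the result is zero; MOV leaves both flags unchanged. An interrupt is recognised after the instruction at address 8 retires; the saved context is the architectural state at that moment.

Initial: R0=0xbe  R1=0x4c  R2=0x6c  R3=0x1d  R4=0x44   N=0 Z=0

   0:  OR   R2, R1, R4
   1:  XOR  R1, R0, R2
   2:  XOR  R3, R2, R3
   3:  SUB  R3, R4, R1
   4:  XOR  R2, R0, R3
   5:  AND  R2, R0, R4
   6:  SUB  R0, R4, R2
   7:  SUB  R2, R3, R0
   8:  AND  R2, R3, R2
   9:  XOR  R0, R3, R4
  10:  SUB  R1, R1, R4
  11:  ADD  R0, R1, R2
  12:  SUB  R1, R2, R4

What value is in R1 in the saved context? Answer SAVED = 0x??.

after  0: R0=0xbe R1=0x4c R2=0x4c R3=0x1d R4=0x44  N=0 Z=0
after  1: R0=0xbe R1=0xf2 R2=0x4c R3=0x1d R4=0x44  N=1 Z=0
after  2: R0=0xbe R1=0xf2 R2=0x4c R3=0x51 R4=0x44  N=0 Z=0
after  3: R0=0xbe R1=0xf2 R2=0x4c R3=0x52 R4=0x44  N=0 Z=0
after  4: R0=0xbe R1=0xf2 R2=0xec R3=0x52 R4=0x44  N=1 Z=0
after  5: R0=0xbe R1=0xf2 R2=0x04 R3=0x52 R4=0x44  N=0 Z=0
after  6: R0=0x40 R1=0xf2 R2=0x04 R3=0x52 R4=0x44  N=0 Z=0
after  7: R0=0x40 R1=0xf2 R2=0x12 R3=0x52 R4=0x44  N=0 Z=0
after  8: R0=0x40 R1=0xf2 R2=0x12 R3=0x52 R4=0x44  N=0 Z=0
-- IRQ taken; context saved, return-PC = 9 --

SAVED = 0xf2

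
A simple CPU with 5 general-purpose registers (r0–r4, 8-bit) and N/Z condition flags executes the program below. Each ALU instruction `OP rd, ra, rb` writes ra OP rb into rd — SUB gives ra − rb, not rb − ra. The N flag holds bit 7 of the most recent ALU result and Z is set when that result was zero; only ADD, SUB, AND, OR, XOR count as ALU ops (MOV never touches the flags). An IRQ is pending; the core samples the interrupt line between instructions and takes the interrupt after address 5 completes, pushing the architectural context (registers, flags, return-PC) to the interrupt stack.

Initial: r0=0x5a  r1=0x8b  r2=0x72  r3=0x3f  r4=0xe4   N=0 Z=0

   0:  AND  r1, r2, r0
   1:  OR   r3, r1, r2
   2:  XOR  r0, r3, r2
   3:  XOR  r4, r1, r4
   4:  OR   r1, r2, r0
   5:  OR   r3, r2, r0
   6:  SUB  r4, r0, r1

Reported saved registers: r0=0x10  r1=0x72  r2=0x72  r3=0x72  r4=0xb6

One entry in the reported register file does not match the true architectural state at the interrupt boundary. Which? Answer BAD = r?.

after  0: r0=0x5a r1=0x52 r2=0x72 r3=0x3f r4=0xe4  N=0 Z=0
after  1: r0=0x5a r1=0x52 r2=0x72 r3=0x72 r4=0xe4  N=0 Z=0
after  2: r0=0x00 r1=0x52 r2=0x72 r3=0x72 r4=0xe4  N=0 Z=1
after  3: r0=0x00 r1=0x52 r2=0x72 r3=0x72 r4=0xb6  N=1 Z=0
after  4: r0=0x00 r1=0x72 r2=0x72 r3=0x72 r4=0xb6  N=0 Z=0
after  5: r0=0x00 r1=0x72 r2=0x72 r3=0x72 r4=0xb6  N=0 Z=0
-- IRQ taken; context saved, return-PC = 6 --
mismatch: r0: reported 0x10 vs actual 0x00

BAD = r0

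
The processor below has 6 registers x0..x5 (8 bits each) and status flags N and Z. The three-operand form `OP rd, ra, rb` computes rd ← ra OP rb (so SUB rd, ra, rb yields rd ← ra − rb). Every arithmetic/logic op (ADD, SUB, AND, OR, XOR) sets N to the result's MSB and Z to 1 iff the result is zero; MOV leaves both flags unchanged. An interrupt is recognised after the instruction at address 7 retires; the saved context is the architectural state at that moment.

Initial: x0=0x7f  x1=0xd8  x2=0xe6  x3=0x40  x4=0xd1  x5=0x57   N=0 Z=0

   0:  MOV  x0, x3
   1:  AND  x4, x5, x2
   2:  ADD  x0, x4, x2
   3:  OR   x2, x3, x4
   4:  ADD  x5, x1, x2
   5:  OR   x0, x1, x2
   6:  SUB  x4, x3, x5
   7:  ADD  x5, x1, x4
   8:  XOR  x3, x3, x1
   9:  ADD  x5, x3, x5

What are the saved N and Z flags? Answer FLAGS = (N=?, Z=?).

after  0: x0=0x40 x1=0xd8 x2=0xe6 x3=0x40 x4=0xd1 x5=0x57  N=0 Z=0
after  1: x0=0x40 x1=0xd8 x2=0xe6 x3=0x40 x4=0x46 x5=0x57  N=0 Z=0
after  2: x0=0x2c x1=0xd8 x2=0xe6 x3=0x40 x4=0x46 x5=0x57  N=0 Z=0
after  3: x0=0x2c x1=0xd8 x2=0x46 x3=0x40 x4=0x46 x5=0x57  N=0 Z=0
after  4: x0=0x2c x1=0xd8 x2=0x46 x3=0x40 x4=0x46 x5=0x1e  N=0 Z=0
after  5: x0=0xde x1=0xd8 x2=0x46 x3=0x40 x4=0x46 x5=0x1e  N=1 Z=0
after  6: x0=0xde x1=0xd8 x2=0x46 x3=0x40 x4=0x22 x5=0x1e  N=0 Z=0
after  7: x0=0xde x1=0xd8 x2=0x46 x3=0x40 x4=0x22 x5=0xfa  N=1 Z=0
-- IRQ taken; context saved, return-PC = 8 --

FLAGS = (N=1, Z=0)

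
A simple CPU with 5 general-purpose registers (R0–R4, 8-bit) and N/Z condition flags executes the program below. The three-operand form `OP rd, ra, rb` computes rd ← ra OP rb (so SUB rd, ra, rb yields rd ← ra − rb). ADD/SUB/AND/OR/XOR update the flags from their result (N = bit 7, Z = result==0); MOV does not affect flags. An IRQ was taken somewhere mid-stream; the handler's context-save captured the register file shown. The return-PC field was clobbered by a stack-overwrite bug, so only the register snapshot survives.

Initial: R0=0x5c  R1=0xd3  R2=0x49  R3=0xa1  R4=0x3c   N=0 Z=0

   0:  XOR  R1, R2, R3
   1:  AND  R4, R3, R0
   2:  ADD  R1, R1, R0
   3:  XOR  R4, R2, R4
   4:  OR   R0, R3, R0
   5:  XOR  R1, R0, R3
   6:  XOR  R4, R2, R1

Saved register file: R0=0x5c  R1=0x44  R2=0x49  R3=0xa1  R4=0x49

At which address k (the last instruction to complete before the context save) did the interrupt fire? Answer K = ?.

K = 3

after  0: R0=0x5c R1=0xe8 R2=0x49 R3=0xa1 R4=0x3c  N=1 Z=0
after  1: R0=0x5c R1=0xe8 R2=0x49 R3=0xa1 R4=0x00  N=0 Z=1
after  2: R0=0x5c R1=0x44 R2=0x49 R3=0xa1 R4=0x00  N=0 Z=0
after  3: R0=0x5c R1=0x44 R2=0x49 R3=0xa1 R4=0x49  N=0 Z=0
-- IRQ taken; context saved, return-PC = 4 --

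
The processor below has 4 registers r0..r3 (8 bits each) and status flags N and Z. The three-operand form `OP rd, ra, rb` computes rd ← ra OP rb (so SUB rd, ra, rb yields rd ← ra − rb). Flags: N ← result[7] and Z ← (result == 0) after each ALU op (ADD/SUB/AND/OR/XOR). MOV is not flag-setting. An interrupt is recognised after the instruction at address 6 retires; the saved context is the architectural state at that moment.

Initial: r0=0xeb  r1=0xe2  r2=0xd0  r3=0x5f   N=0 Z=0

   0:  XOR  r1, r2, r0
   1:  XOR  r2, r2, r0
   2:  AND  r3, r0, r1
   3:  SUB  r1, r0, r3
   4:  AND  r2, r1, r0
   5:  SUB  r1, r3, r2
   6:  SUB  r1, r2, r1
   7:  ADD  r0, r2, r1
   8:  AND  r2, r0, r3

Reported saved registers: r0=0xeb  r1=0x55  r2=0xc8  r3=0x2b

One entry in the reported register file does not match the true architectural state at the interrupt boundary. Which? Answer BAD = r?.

after  0: r0=0xeb r1=0x3b r2=0xd0 r3=0x5f  N=0 Z=0
after  1: r0=0xeb r1=0x3b r2=0x3b r3=0x5f  N=0 Z=0
after  2: r0=0xeb r1=0x3b r2=0x3b r3=0x2b  N=0 Z=0
after  3: r0=0xeb r1=0xc0 r2=0x3b r3=0x2b  N=1 Z=0
after  4: r0=0xeb r1=0xc0 r2=0xc0 r3=0x2b  N=1 Z=0
after  5: r0=0xeb r1=0x6b r2=0xc0 r3=0x2b  N=0 Z=0
after  6: r0=0xeb r1=0x55 r2=0xc0 r3=0x2b  N=0 Z=0
-- IRQ taken; context saved, return-PC = 7 --
mismatch: r2: reported 0xc8 vs actual 0xc0

BAD = r2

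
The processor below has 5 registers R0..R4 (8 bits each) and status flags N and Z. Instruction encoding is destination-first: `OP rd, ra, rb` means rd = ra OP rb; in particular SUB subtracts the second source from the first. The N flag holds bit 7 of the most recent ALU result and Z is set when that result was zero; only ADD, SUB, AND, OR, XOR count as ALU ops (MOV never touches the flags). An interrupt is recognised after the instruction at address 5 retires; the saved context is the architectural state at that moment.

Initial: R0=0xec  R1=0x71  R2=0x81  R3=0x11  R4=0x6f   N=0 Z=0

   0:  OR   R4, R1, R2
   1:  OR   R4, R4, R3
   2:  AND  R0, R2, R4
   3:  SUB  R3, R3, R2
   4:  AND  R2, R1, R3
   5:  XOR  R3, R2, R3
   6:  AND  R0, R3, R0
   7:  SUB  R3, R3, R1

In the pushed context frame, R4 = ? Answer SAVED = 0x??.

SAVED = 0xf1

after  0: R0=0xec R1=0x71 R2=0x81 R3=0x11 R4=0xf1  N=1 Z=0
after  1: R0=0xec R1=0x71 R2=0x81 R3=0x11 R4=0xf1  N=1 Z=0
after  2: R0=0x81 R1=0x71 R2=0x81 R3=0x11 R4=0xf1  N=1 Z=0
after  3: R0=0x81 R1=0x71 R2=0x81 R3=0x90 R4=0xf1  N=1 Z=0
after  4: R0=0x81 R1=0x71 R2=0x10 R3=0x90 R4=0xf1  N=0 Z=0
after  5: R0=0x81 R1=0x71 R2=0x10 R3=0x80 R4=0xf1  N=1 Z=0
-- IRQ taken; context saved, return-PC = 6 --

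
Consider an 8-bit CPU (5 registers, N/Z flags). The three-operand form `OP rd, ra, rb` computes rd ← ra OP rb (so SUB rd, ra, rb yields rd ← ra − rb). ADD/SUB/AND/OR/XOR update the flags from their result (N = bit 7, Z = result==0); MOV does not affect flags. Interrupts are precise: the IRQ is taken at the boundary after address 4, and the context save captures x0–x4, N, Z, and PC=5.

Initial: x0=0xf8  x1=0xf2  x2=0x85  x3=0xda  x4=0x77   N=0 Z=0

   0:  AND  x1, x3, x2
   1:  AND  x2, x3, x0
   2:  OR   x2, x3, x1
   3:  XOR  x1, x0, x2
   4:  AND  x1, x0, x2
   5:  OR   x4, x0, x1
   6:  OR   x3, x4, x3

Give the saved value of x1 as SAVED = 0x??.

SAVED = 0xd8

after  0: x0=0xf8 x1=0x80 x2=0x85 x3=0xda x4=0x77  N=1 Z=0
after  1: x0=0xf8 x1=0x80 x2=0xd8 x3=0xda x4=0x77  N=1 Z=0
after  2: x0=0xf8 x1=0x80 x2=0xda x3=0xda x4=0x77  N=1 Z=0
after  3: x0=0xf8 x1=0x22 x2=0xda x3=0xda x4=0x77  N=0 Z=0
after  4: x0=0xf8 x1=0xd8 x2=0xda x3=0xda x4=0x77  N=1 Z=0
-- IRQ taken; context saved, return-PC = 5 --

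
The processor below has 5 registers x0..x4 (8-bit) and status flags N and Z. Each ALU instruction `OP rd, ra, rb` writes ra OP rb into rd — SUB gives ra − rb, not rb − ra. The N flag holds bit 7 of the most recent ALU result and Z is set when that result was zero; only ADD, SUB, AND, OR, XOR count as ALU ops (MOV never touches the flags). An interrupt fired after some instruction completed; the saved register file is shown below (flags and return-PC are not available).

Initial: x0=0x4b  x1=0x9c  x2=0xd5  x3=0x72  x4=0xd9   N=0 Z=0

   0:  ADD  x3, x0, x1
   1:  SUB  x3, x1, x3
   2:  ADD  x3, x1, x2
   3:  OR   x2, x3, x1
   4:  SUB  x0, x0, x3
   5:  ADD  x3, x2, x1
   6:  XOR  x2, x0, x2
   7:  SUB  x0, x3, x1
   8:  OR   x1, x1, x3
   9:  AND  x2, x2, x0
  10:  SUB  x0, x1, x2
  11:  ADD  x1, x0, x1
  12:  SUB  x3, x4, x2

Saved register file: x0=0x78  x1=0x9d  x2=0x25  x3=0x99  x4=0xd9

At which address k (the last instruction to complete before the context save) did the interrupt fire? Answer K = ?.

after  0: x0=0x4b x1=0x9c x2=0xd5 x3=0xe7 x4=0xd9  N=1 Z=0
after  1: x0=0x4b x1=0x9c x2=0xd5 x3=0xb5 x4=0xd9  N=1 Z=0
after  2: x0=0x4b x1=0x9c x2=0xd5 x3=0x71 x4=0xd9  N=0 Z=0
after  3: x0=0x4b x1=0x9c x2=0xfd x3=0x71 x4=0xd9  N=1 Z=0
after  4: x0=0xda x1=0x9c x2=0xfd x3=0x71 x4=0xd9  N=1 Z=0
after  5: x0=0xda x1=0x9c x2=0xfd x3=0x99 x4=0xd9  N=1 Z=0
after  6: x0=0xda x1=0x9c x2=0x27 x3=0x99 x4=0xd9  N=0 Z=0
after  7: x0=0xfd x1=0x9c x2=0x27 x3=0x99 x4=0xd9  N=1 Z=0
after  8: x0=0xfd x1=0x9d x2=0x27 x3=0x99 x4=0xd9  N=1 Z=0
after  9: x0=0xfd x1=0x9d x2=0x25 x3=0x99 x4=0xd9  N=0 Z=0
after 10: x0=0x78 x1=0x9d x2=0x25 x3=0x99 x4=0xd9  N=0 Z=0
-- IRQ taken; context saved, return-PC = 11 --

K = 10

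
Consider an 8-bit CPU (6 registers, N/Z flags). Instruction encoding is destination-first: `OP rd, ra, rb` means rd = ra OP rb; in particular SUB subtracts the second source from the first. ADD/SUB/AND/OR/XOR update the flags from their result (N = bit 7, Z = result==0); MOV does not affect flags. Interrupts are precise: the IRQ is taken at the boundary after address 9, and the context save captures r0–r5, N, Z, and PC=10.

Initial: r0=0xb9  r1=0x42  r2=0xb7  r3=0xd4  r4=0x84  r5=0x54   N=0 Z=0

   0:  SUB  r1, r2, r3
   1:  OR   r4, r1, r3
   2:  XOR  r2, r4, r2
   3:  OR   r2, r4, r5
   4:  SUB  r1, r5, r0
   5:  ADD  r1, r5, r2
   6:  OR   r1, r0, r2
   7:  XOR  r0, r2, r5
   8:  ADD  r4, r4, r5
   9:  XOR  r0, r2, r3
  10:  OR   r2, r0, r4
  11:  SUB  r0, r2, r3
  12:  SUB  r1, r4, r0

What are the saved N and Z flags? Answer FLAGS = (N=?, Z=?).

after  0: r0=0xb9 r1=0xe3 r2=0xb7 r3=0xd4 r4=0x84 r5=0x54  N=1 Z=0
after  1: r0=0xb9 r1=0xe3 r2=0xb7 r3=0xd4 r4=0xf7 r5=0x54  N=1 Z=0
after  2: r0=0xb9 r1=0xe3 r2=0x40 r3=0xd4 r4=0xf7 r5=0x54  N=0 Z=0
after  3: r0=0xb9 r1=0xe3 r2=0xf7 r3=0xd4 r4=0xf7 r5=0x54  N=1 Z=0
after  4: r0=0xb9 r1=0x9b r2=0xf7 r3=0xd4 r4=0xf7 r5=0x54  N=1 Z=0
after  5: r0=0xb9 r1=0x4b r2=0xf7 r3=0xd4 r4=0xf7 r5=0x54  N=0 Z=0
after  6: r0=0xb9 r1=0xff r2=0xf7 r3=0xd4 r4=0xf7 r5=0x54  N=1 Z=0
after  7: r0=0xa3 r1=0xff r2=0xf7 r3=0xd4 r4=0xf7 r5=0x54  N=1 Z=0
after  8: r0=0xa3 r1=0xff r2=0xf7 r3=0xd4 r4=0x4b r5=0x54  N=0 Z=0
after  9: r0=0x23 r1=0xff r2=0xf7 r3=0xd4 r4=0x4b r5=0x54  N=0 Z=0
-- IRQ taken; context saved, return-PC = 10 --

FLAGS = (N=0, Z=0)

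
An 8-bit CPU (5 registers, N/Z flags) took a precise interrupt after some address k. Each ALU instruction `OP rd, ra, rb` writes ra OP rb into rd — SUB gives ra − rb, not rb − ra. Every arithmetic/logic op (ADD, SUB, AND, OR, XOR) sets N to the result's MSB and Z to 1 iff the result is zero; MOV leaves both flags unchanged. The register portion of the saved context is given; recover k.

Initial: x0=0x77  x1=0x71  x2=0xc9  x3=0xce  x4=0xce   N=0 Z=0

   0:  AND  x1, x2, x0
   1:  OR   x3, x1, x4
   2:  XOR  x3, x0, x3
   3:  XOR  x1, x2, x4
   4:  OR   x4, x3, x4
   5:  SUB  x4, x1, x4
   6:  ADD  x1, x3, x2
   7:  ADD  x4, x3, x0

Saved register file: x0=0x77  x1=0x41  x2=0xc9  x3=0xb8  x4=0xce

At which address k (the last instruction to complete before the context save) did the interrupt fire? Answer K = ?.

after  0: x0=0x77 x1=0x41 x2=0xc9 x3=0xce x4=0xce  N=0 Z=0
after  1: x0=0x77 x1=0x41 x2=0xc9 x3=0xcf x4=0xce  N=1 Z=0
after  2: x0=0x77 x1=0x41 x2=0xc9 x3=0xb8 x4=0xce  N=1 Z=0
-- IRQ taken; context saved, return-PC = 3 --

K = 2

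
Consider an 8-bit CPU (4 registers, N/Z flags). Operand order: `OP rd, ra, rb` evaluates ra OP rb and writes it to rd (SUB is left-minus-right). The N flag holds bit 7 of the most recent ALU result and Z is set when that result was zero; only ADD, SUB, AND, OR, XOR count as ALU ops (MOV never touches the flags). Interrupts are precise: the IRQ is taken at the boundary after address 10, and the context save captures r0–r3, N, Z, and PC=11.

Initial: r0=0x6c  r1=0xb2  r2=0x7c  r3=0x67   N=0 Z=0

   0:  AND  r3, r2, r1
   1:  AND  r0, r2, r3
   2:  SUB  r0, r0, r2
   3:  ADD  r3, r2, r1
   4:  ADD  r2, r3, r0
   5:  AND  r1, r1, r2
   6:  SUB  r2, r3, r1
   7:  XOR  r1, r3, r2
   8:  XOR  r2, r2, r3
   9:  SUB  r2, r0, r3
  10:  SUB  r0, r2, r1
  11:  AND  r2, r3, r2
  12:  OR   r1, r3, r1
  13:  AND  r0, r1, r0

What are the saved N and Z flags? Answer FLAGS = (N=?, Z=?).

FLAGS = (N=1, Z=0)

after  0: r0=0x6c r1=0xb2 r2=0x7c r3=0x30  N=0 Z=0
after  1: r0=0x30 r1=0xb2 r2=0x7c r3=0x30  N=0 Z=0
after  2: r0=0xb4 r1=0xb2 r2=0x7c r3=0x30  N=1 Z=0
after  3: r0=0xb4 r1=0xb2 r2=0x7c r3=0x2e  N=0 Z=0
after  4: r0=0xb4 r1=0xb2 r2=0xe2 r3=0x2e  N=1 Z=0
after  5: r0=0xb4 r1=0xa2 r2=0xe2 r3=0x2e  N=1 Z=0
after  6: r0=0xb4 r1=0xa2 r2=0x8c r3=0x2e  N=1 Z=0
after  7: r0=0xb4 r1=0xa2 r2=0x8c r3=0x2e  N=1 Z=0
after  8: r0=0xb4 r1=0xa2 r2=0xa2 r3=0x2e  N=1 Z=0
after  9: r0=0xb4 r1=0xa2 r2=0x86 r3=0x2e  N=1 Z=0
after 10: r0=0xe4 r1=0xa2 r2=0x86 r3=0x2e  N=1 Z=0
-- IRQ taken; context saved, return-PC = 11 --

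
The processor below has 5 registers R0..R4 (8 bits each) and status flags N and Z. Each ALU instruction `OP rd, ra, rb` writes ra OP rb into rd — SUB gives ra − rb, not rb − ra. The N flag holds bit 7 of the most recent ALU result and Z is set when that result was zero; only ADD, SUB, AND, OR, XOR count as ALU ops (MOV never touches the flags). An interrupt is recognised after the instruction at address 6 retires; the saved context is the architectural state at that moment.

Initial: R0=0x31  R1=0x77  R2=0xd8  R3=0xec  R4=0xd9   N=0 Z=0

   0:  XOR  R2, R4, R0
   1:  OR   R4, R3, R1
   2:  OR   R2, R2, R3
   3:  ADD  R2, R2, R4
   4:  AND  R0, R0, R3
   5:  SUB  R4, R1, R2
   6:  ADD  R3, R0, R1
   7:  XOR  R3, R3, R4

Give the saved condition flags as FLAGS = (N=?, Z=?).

FLAGS = (N=1, Z=0)

after  0: R0=0x31 R1=0x77 R2=0xe8 R3=0xec R4=0xd9  N=1 Z=0
after  1: R0=0x31 R1=0x77 R2=0xe8 R3=0xec R4=0xff  N=1 Z=0
after  2: R0=0x31 R1=0x77 R2=0xec R3=0xec R4=0xff  N=1 Z=0
after  3: R0=0x31 R1=0x77 R2=0xeb R3=0xec R4=0xff  N=1 Z=0
after  4: R0=0x20 R1=0x77 R2=0xeb R3=0xec R4=0xff  N=0 Z=0
after  5: R0=0x20 R1=0x77 R2=0xeb R3=0xec R4=0x8c  N=1 Z=0
after  6: R0=0x20 R1=0x77 R2=0xeb R3=0x97 R4=0x8c  N=1 Z=0
-- IRQ taken; context saved, return-PC = 7 --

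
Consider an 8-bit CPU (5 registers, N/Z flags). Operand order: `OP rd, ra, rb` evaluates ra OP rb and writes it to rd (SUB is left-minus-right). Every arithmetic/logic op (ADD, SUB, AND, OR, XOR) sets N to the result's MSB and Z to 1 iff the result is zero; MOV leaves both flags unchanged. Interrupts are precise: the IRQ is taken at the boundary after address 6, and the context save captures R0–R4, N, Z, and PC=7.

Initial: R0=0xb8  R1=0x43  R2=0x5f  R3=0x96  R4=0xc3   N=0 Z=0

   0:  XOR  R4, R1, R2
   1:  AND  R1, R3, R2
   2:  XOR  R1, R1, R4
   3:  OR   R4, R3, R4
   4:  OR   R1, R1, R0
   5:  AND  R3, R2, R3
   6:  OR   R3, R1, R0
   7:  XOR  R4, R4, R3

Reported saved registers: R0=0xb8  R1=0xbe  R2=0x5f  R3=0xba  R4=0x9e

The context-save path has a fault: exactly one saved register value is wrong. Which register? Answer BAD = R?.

after  0: R0=0xb8 R1=0x43 R2=0x5f R3=0x96 R4=0x1c  N=0 Z=0
after  1: R0=0xb8 R1=0x16 R2=0x5f R3=0x96 R4=0x1c  N=0 Z=0
after  2: R0=0xb8 R1=0x0a R2=0x5f R3=0x96 R4=0x1c  N=0 Z=0
after  3: R0=0xb8 R1=0x0a R2=0x5f R3=0x96 R4=0x9e  N=1 Z=0
after  4: R0=0xb8 R1=0xba R2=0x5f R3=0x96 R4=0x9e  N=1 Z=0
after  5: R0=0xb8 R1=0xba R2=0x5f R3=0x16 R4=0x9e  N=0 Z=0
after  6: R0=0xb8 R1=0xba R2=0x5f R3=0xba R4=0x9e  N=1 Z=0
-- IRQ taken; context saved, return-PC = 7 --
mismatch: R1: reported 0xbe vs actual 0xba

BAD = R1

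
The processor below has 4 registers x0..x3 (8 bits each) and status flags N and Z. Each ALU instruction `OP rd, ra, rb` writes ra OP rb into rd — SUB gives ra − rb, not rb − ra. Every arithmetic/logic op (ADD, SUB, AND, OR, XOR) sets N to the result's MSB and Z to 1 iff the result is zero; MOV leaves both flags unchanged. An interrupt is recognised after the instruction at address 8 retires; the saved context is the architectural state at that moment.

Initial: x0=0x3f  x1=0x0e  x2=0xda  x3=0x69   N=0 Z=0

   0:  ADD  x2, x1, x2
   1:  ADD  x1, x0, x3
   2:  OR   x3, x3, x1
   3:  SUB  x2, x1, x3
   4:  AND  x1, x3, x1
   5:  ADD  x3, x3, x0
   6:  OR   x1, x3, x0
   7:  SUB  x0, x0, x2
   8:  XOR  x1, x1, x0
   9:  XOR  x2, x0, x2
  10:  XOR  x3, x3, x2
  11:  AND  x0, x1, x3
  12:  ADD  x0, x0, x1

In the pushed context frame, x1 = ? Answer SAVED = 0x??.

after  0: x0=0x3f x1=0x0e x2=0xe8 x3=0x69  N=1 Z=0
after  1: x0=0x3f x1=0xa8 x2=0xe8 x3=0x69  N=1 Z=0
after  2: x0=0x3f x1=0xa8 x2=0xe8 x3=0xe9  N=1 Z=0
after  3: x0=0x3f x1=0xa8 x2=0xbf x3=0xe9  N=1 Z=0
after  4: x0=0x3f x1=0xa8 x2=0xbf x3=0xe9  N=1 Z=0
after  5: x0=0x3f x1=0xa8 x2=0xbf x3=0x28  N=0 Z=0
after  6: x0=0x3f x1=0x3f x2=0xbf x3=0x28  N=0 Z=0
after  7: x0=0x80 x1=0x3f x2=0xbf x3=0x28  N=1 Z=0
after  8: x0=0x80 x1=0xbf x2=0xbf x3=0x28  N=1 Z=0
-- IRQ taken; context saved, return-PC = 9 --

SAVED = 0xbf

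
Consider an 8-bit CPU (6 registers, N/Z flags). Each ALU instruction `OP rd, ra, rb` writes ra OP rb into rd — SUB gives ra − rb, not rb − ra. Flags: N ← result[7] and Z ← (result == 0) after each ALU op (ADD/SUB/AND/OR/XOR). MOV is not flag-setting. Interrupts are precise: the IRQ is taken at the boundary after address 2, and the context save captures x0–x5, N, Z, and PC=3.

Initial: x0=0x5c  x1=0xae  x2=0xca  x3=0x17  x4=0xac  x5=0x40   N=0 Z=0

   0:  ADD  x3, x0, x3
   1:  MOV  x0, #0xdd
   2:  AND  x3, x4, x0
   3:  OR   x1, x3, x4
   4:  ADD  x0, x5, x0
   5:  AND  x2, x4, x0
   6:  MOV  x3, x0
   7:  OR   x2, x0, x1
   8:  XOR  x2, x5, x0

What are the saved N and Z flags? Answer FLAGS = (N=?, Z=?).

FLAGS = (N=1, Z=0)

after  0: x0=0x5c x1=0xae x2=0xca x3=0x73 x4=0xac x5=0x40  N=0 Z=0
after  1: x0=0xdd x1=0xae x2=0xca x3=0x73 x4=0xac x5=0x40  N=0 Z=0
after  2: x0=0xdd x1=0xae x2=0xca x3=0x8c x4=0xac x5=0x40  N=1 Z=0
-- IRQ taken; context saved, return-PC = 3 --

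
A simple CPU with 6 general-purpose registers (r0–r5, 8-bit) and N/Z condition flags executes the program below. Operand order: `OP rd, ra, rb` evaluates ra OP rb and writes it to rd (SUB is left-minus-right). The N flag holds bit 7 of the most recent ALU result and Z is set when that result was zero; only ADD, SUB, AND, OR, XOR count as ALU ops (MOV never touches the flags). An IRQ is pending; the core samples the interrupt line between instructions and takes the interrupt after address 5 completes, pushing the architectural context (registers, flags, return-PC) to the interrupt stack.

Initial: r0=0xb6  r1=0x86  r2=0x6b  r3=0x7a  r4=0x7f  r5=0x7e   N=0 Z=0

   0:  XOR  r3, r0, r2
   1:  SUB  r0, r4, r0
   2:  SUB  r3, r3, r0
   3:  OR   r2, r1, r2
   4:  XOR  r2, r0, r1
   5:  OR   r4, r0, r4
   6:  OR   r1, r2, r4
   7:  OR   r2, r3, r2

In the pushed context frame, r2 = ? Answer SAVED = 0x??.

SAVED = 0x4f

after  0: r0=0xb6 r1=0x86 r2=0x6b r3=0xdd r4=0x7f r5=0x7e  N=1 Z=0
after  1: r0=0xc9 r1=0x86 r2=0x6b r3=0xdd r4=0x7f r5=0x7e  N=1 Z=0
after  2: r0=0xc9 r1=0x86 r2=0x6b r3=0x14 r4=0x7f r5=0x7e  N=0 Z=0
after  3: r0=0xc9 r1=0x86 r2=0xef r3=0x14 r4=0x7f r5=0x7e  N=1 Z=0
after  4: r0=0xc9 r1=0x86 r2=0x4f r3=0x14 r4=0x7f r5=0x7e  N=0 Z=0
after  5: r0=0xc9 r1=0x86 r2=0x4f r3=0x14 r4=0xff r5=0x7e  N=1 Z=0
-- IRQ taken; context saved, return-PC = 6 --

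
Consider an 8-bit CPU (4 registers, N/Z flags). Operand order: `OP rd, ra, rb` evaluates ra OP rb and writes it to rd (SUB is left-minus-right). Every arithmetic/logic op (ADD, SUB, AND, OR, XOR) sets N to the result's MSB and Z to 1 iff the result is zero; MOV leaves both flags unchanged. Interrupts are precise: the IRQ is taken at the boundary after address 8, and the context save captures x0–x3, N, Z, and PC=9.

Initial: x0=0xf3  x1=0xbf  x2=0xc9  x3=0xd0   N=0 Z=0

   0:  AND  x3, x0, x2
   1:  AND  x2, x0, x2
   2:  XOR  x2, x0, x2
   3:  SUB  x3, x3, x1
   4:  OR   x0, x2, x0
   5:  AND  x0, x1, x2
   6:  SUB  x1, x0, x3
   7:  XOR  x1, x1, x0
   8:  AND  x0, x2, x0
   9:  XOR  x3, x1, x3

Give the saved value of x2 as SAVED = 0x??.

after  0: x0=0xf3 x1=0xbf x2=0xc9 x3=0xc1  N=1 Z=0
after  1: x0=0xf3 x1=0xbf x2=0xc1 x3=0xc1  N=1 Z=0
after  2: x0=0xf3 x1=0xbf x2=0x32 x3=0xc1  N=0 Z=0
after  3: x0=0xf3 x1=0xbf x2=0x32 x3=0x02  N=0 Z=0
after  4: x0=0xf3 x1=0xbf x2=0x32 x3=0x02  N=1 Z=0
after  5: x0=0x32 x1=0xbf x2=0x32 x3=0x02  N=0 Z=0
after  6: x0=0x32 x1=0x30 x2=0x32 x3=0x02  N=0 Z=0
after  7: x0=0x32 x1=0x02 x2=0x32 x3=0x02  N=0 Z=0
after  8: x0=0x32 x1=0x02 x2=0x32 x3=0x02  N=0 Z=0
-- IRQ taken; context saved, return-PC = 9 --

SAVED = 0x32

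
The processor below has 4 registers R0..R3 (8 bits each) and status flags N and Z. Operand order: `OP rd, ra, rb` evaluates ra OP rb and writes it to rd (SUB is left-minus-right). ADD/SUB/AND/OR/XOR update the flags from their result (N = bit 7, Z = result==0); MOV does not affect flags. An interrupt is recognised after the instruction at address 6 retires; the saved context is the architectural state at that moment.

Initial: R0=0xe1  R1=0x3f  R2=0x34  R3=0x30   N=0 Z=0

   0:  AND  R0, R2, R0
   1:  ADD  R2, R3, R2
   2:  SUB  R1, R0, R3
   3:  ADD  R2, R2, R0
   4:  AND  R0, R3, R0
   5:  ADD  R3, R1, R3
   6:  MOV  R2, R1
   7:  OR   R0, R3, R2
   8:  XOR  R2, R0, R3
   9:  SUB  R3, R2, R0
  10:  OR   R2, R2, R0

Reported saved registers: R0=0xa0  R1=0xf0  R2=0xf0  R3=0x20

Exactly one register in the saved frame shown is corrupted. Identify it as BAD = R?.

BAD = R0

after  0: R0=0x20 R1=0x3f R2=0x34 R3=0x30  N=0 Z=0
after  1: R0=0x20 R1=0x3f R2=0x64 R3=0x30  N=0 Z=0
after  2: R0=0x20 R1=0xf0 R2=0x64 R3=0x30  N=1 Z=0
after  3: R0=0x20 R1=0xf0 R2=0x84 R3=0x30  N=1 Z=0
after  4: R0=0x20 R1=0xf0 R2=0x84 R3=0x30  N=0 Z=0
after  5: R0=0x20 R1=0xf0 R2=0x84 R3=0x20  N=0 Z=0
after  6: R0=0x20 R1=0xf0 R2=0xf0 R3=0x20  N=0 Z=0
-- IRQ taken; context saved, return-PC = 7 --
mismatch: R0: reported 0xa0 vs actual 0x20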